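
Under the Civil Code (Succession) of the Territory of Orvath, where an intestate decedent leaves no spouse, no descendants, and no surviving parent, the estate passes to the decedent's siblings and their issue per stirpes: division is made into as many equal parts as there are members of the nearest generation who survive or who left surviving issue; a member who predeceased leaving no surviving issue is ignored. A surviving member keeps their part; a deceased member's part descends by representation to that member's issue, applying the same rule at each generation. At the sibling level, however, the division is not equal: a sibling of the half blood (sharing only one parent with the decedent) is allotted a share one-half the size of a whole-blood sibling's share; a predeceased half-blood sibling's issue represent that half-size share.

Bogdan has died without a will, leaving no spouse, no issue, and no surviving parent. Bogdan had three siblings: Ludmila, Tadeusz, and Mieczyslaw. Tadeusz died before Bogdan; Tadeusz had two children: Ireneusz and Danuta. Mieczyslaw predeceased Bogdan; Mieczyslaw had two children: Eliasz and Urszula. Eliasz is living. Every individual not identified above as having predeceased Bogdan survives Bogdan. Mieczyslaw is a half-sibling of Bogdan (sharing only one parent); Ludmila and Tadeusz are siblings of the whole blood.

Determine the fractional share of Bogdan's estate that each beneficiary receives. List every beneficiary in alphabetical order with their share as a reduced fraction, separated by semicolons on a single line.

Danuta 1/5; Eliasz 1/10; Ireneusz 1/5; Ludmila 2/5; Urszula 1/10

No spouse, descendants, or parent survives, so the estate passes to Bogdan's siblings per stirpes.
Half-blood siblings count for one-half the weight of whole-blood siblings at the initial division.
Dividing 1 in proportion to weights (total weight 5/2): Ludmila (weight 1) → 2/5; Tadeusz (weight 1) → 2/5; Mieczyslaw (weight 1/2) → 1/5.
Ludmila is living and takes 2/5.
Tadeusz predeceased; the 2/5 allotted to Tadeusz's branch passes to Tadeusz's issue by representation.
The 2/5 is divided into 2 equal shares of 1/5 among Ireneusz, Danuta.
Ireneusz is living and takes 1/5.
Danuta is living and takes 1/5.
Mieczyslaw predeceased; the 1/5 allotted to Mieczyslaw's branch passes to Mieczyslaw's issue by representation.
The 1/5 is divided into 2 equal shares of 1/10 among Eliasz, Urszula.
Eliasz is living and takes 1/10.
Urszula is living and takes 1/10.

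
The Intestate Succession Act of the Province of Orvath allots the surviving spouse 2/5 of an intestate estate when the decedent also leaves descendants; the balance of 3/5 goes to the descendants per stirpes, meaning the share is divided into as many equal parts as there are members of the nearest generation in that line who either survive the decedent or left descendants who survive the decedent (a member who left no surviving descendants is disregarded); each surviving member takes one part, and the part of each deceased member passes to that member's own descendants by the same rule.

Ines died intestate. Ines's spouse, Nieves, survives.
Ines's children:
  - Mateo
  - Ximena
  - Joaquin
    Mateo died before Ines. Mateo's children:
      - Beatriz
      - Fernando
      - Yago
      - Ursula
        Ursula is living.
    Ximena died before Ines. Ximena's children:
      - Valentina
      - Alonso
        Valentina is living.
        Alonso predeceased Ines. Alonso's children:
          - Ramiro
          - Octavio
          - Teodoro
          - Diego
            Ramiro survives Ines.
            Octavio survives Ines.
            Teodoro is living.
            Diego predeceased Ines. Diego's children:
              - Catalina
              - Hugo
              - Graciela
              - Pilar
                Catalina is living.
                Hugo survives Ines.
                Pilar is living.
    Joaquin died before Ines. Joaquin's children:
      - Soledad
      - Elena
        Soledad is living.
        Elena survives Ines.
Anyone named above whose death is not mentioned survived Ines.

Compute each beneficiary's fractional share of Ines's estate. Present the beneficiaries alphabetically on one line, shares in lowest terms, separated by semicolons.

Beatriz 1/20; Catalina 1/160; Elena 1/10; Fernando 1/20; Graciela 1/160; Hugo 1/160; Nieves 2/5; Octavio 1/40; Pilar 1/160; Ramiro 1/40; Soledad 1/10; Teodoro 1/40; Ursula 1/20; Valentina 1/10; Yago 1/20

Nieves, as surviving spouse, takes 2/5.
The remaining 3/5 passes to Ines's descendants per stirpes.
The 3/5 is divided into 3 equal shares of 1/5 among Mateo, Ximena, Joaquin.
Mateo predeceased; the 1/5 allotted to Mateo's branch passes to Mateo's issue by representation.
The 1/5 is divided into 4 equal shares of 1/20 among Beatriz, Fernando, Yago, Ursula.
Beatriz is living and takes 1/20.
Fernando is living and takes 1/20.
Yago is living and takes 1/20.
Ursula is living and takes 1/20.
Ximena predeceased; the 1/5 allotted to Ximena's branch passes to Ximena's issue by representation.
The 1/5 is divided into 2 equal shares of 1/10 among Valentina, Alonso.
Valentina is living and takes 1/10.
Alonso predeceased; the 1/10 allotted to Alonso's branch passes to Alonso's issue by representation.
The 1/10 is divided into 4 equal shares of 1/40 among Ramiro, Octavio, Teodoro, Diego.
Ramiro is living and takes 1/40.
Octavio is living and takes 1/40.
Teodoro is living and takes 1/40.
Diego predeceased; the 1/40 allotted to Diego's branch passes to Diego's issue by representation.
The 1/40 is divided into 4 equal shares of 1/160 among Catalina, Hugo, Graciela, Pilar.
Catalina is living and takes 1/160.
Hugo is living and takes 1/160.
Graciela is living and takes 1/160.
Pilar is living and takes 1/160.
Joaquin predeceased; the 1/5 allotted to Joaquin's branch passes to Joaquin's issue by representation.
The 1/5 is divided into 2 equal shares of 1/10 among Soledad, Elena.
Soledad is living and takes 1/10.
Elena is living and takes 1/10.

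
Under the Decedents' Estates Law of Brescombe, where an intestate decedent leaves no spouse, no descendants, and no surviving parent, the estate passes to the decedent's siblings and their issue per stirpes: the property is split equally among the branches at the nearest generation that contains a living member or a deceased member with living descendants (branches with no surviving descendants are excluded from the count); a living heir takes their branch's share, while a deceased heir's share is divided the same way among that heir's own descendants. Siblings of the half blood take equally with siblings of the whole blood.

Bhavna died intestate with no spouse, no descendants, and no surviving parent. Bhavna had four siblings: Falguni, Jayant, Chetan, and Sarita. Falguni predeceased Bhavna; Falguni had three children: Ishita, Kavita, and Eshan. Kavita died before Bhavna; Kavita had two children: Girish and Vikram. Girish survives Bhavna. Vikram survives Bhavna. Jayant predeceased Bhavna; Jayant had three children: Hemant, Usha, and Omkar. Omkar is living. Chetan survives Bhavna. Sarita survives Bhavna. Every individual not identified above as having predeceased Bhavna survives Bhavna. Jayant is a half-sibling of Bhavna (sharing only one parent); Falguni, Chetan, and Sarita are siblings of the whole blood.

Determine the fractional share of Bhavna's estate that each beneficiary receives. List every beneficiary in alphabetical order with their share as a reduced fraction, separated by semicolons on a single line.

Chetan 1/4; Eshan 1/12; Girish 1/24; Hemant 1/12; Ishita 1/12; Omkar 1/12; Sarita 1/4; Usha 1/12; Vikram 1/24

No spouse, descendants, or parent survives, so the estate passes to Bhavna's siblings per stirpes.
Half-blood and whole-blood siblings take equally under the stated rule.
The estate is divided into 4 equal shares of 1/4 among Falguni, Jayant, Chetan, Sarita.
Falguni predeceased; the 1/4 allotted to Falguni's branch passes to Falguni's issue by representation.
The 1/4 is divided into 3 equal shares of 1/12 among Ishita, Kavita, Eshan.
Ishita is living and takes 1/12.
Kavita predeceased; the 1/12 allotted to Kavita's branch passes to Kavita's issue by representation.
The 1/12 is divided into 2 equal shares of 1/24 among Girish, Vikram.
Girish is living and takes 1/24.
Vikram is living and takes 1/24.
Eshan is living and takes 1/12.
Jayant predeceased; the 1/4 allotted to Jayant's branch passes to Jayant's issue by representation.
The 1/4 is divided into 3 equal shares of 1/12 among Hemant, Usha, Omkar.
Hemant is living and takes 1/12.
Usha is living and takes 1/12.
Omkar is living and takes 1/12.
Chetan is living and takes 1/4.
Sarita is living and takes 1/4.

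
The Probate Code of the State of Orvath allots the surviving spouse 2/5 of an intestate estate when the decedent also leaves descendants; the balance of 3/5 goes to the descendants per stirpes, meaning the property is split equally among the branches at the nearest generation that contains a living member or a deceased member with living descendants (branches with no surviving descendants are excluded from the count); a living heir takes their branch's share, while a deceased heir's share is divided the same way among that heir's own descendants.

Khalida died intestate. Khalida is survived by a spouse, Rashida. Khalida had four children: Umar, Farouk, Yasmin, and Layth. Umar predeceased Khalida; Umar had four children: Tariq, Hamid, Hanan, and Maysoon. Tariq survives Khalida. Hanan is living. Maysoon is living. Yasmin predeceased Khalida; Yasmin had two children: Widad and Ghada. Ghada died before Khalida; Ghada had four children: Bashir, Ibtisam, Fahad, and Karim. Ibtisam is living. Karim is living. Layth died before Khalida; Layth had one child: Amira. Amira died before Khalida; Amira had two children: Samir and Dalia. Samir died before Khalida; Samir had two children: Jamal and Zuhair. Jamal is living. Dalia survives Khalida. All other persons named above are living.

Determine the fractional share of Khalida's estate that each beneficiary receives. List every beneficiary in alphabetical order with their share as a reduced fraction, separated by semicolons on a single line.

Rashida, as surviving spouse, takes 2/5.
The remaining 3/5 passes to Khalida's descendants per stirpes.
The 3/5 is divided into 4 equal shares of 3/20 among Umar, Farouk, Yasmin, Layth.
Umar predeceased; the 3/20 allotted to Umar's branch passes to Umar's issue by representation.
The 3/20 is divided into 4 equal shares of 3/80 among Tariq, Hamid, Hanan, Maysoon.
Tariq is living and takes 3/80.
Hamid is living and takes 3/80.
Hanan is living and takes 3/80.
Maysoon is living and takes 3/80.
Farouk is living and takes 3/20.
Yasmin predeceased; the 3/20 allotted to Yasmin's branch passes to Yasmin's issue by representation.
The 3/20 is divided into 2 equal shares of 3/40 among Widad, Ghada.
Widad is living and takes 3/40.
Ghada predeceased; the 3/40 allotted to Ghada's branch passes to Ghada's issue by representation.
The 3/40 is divided into 4 equal shares of 3/160 among Bashir, Ibtisam, Fahad, Karim.
Bashir is living and takes 3/160.
Ibtisam is living and takes 3/160.
Fahad is living and takes 3/160.
Karim is living and takes 3/160.
Layth predeceased; the 3/20 allotted to Layth's branch passes to Layth's issue by representation.
Amira's line is the sole branch at this level, so the full 3/20 passes to Amira's issue by representation.
The 3/20 is divided into 2 equal shares of 3/40 among Samir, Dalia.
Samir predeceased; the 3/40 allotted to Samir's branch passes to Samir's issue by representation.
The 3/40 is divided into 2 equal shares of 3/80 among Jamal, Zuhair.
Jamal is living and takes 3/80.
Zuhair is living and takes 3/80.
Dalia is living and takes 3/40.

Bashir 3/160; Dalia 3/40; Fahad 3/160; Farouk 3/20; Hamid 3/80; Hanan 3/80; Ibtisam 3/160; Jamal 3/80; Karim 3/160; Maysoon 3/80; Rashida 2/5; Tariq 3/80; Widad 3/40; Zuhair 3/80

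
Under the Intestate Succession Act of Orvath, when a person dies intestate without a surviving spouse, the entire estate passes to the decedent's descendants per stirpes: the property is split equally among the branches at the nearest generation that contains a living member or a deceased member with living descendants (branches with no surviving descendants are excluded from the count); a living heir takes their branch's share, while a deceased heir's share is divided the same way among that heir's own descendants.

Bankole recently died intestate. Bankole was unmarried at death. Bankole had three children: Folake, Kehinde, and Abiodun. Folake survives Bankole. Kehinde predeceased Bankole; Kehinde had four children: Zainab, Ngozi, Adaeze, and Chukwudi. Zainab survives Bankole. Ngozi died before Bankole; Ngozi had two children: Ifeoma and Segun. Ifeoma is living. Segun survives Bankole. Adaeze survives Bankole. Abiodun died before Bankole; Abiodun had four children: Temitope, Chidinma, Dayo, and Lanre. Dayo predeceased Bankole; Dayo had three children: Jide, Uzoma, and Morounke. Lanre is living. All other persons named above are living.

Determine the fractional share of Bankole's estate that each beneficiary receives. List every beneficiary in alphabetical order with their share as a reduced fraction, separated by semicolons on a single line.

There is no surviving spouse, so the entire estate passes to Bankole's descendants per stirpes.
The estate is divided into 3 equal shares of 1/3 among Folake, Kehinde, Abiodun.
Folake is living and takes 1/3.
Kehinde predeceased; the 1/3 allotted to Kehinde's branch passes to Kehinde's issue by representation.
The 1/3 is divided into 4 equal shares of 1/12 among Zainab, Ngozi, Adaeze, Chukwudi.
Zainab is living and takes 1/12.
Ngozi predeceased; the 1/12 allotted to Ngozi's branch passes to Ngozi's issue by representation.
The 1/12 is divided into 2 equal shares of 1/24 among Ifeoma, Segun.
Ifeoma is living and takes 1/24.
Segun is living and takes 1/24.
Adaeze is living and takes 1/12.
Chukwudi is living and takes 1/12.
Abiodun predeceased; the 1/3 allotted to Abiodun's branch passes to Abiodun's issue by representation.
The 1/3 is divided into 4 equal shares of 1/12 among Temitope, Chidinma, Dayo, Lanre.
Temitope is living and takes 1/12.
Chidinma is living and takes 1/12.
Dayo predeceased; the 1/12 allotted to Dayo's branch passes to Dayo's issue by representation.
The 1/12 is divided into 3 equal shares of 1/36 among Jide, Uzoma, Morounke.
Jide is living and takes 1/36.
Uzoma is living and takes 1/36.
Morounke is living and takes 1/36.
Lanre is living and takes 1/12.

Adaeze 1/12; Chidinma 1/12; Chukwudi 1/12; Folake 1/3; Ifeoma 1/24; Jide 1/36; Lanre 1/12; Morounke 1/36; Segun 1/24; Temitope 1/12; Uzoma 1/36; Zainab 1/12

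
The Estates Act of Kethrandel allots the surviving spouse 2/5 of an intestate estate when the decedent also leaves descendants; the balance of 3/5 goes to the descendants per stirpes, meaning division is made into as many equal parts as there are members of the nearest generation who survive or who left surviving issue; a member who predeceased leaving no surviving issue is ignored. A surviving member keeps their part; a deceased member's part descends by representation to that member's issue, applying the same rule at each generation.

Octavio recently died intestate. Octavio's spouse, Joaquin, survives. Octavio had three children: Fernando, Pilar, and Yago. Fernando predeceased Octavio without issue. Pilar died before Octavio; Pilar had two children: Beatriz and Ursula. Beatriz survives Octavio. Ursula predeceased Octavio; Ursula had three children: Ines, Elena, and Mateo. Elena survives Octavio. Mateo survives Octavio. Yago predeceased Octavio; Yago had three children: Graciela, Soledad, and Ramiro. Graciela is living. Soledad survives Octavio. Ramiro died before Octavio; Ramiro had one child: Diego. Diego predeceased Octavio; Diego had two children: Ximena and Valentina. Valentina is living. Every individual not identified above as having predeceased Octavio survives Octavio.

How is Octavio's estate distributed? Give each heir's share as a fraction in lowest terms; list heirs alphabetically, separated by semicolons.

Joaquin, as surviving spouse, takes 2/5.
The remaining 3/5 passes to Octavio's descendants per stirpes.
Fernando left no surviving issue, so that branch lapses and is disregarded.
The 3/5 is divided into 2 equal shares of 3/10 among Pilar, Yago.
Pilar predeceased; the 3/10 allotted to Pilar's branch passes to Pilar's issue by representation.
The 3/10 is divided into 2 equal shares of 3/20 among Beatriz, Ursula.
Beatriz is living and takes 3/20.
Ursula predeceased; the 3/20 allotted to Ursula's branch passes to Ursula's issue by representation.
The 3/20 is divided into 3 equal shares of 1/20 among Ines, Elena, Mateo.
Ines is living and takes 1/20.
Elena is living and takes 1/20.
Mateo is living and takes 1/20.
Yago predeceased; the 3/10 allotted to Yago's branch passes to Yago's issue by representation.
The 3/10 is divided into 3 equal shares of 1/10 among Graciela, Soledad, Ramiro.
Graciela is living and takes 1/10.
Soledad is living and takes 1/10.
Ramiro predeceased; the 1/10 allotted to Ramiro's branch passes to Ramiro's issue by representation.
Diego's line is the sole branch at this level, so the full 1/10 passes to Diego's issue by representation.
The 1/10 is divided into 2 equal shares of 1/20 among Ximena, Valentina.
Ximena is living and takes 1/20.
Valentina is living and takes 1/20.

Beatriz 3/20; Elena 1/20; Graciela 1/10; Ines 1/20; Joaquin 2/5; Mateo 1/20; Soledad 1/10; Valentina 1/20; Ximena 1/20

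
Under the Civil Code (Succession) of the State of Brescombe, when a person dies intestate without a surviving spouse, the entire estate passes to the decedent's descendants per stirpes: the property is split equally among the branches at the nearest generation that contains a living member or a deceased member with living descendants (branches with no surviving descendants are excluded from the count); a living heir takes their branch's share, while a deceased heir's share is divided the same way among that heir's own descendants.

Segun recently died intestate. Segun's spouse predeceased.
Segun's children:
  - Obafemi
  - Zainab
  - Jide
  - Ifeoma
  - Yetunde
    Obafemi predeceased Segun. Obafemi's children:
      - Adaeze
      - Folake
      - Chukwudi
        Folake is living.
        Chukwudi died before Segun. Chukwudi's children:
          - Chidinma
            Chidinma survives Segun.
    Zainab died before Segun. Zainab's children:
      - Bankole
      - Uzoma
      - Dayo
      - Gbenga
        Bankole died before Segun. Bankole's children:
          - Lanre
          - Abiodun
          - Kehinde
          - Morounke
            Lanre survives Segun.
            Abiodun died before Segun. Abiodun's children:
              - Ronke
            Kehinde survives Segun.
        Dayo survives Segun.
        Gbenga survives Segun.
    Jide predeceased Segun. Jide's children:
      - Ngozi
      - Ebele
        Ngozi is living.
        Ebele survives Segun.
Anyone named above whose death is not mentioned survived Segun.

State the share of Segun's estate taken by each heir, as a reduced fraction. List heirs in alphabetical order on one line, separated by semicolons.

Adaeze 1/15; Chidinma 1/15; Dayo 1/20; Ebele 1/10; Folake 1/15; Gbenga 1/20; Ifeoma 1/5; Kehinde 1/80; Lanre 1/80; Morounke 1/80; Ngozi 1/10; Ronke 1/80; Uzoma 1/20; Yetunde 1/5

There is no surviving spouse, so the entire estate passes to Segun's descendants per stirpes.
The estate is divided into 5 equal shares of 1/5 among Obafemi, Zainab, Jide, Ifeoma, Yetunde.
Obafemi predeceased; the 1/5 allotted to Obafemi's branch passes to Obafemi's issue by representation.
The 1/5 is divided into 3 equal shares of 1/15 among Adaeze, Folake, Chukwudi.
Adaeze is living and takes 1/15.
Folake is living and takes 1/15.
Chukwudi predeceased; the 1/15 allotted to Chukwudi's branch passes to Chukwudi's issue by representation.
Chidinma is the sole taker at this level and receives the full 1/15.
Zainab predeceased; the 1/5 allotted to Zainab's branch passes to Zainab's issue by representation.
The 1/5 is divided into 4 equal shares of 1/20 among Bankole, Uzoma, Dayo, Gbenga.
Bankole predeceased; the 1/20 allotted to Bankole's branch passes to Bankole's issue by representation.
The 1/20 is divided into 4 equal shares of 1/80 among Lanre, Abiodun, Kehinde, Morounke.
Lanre is living and takes 1/80.
Abiodun predeceased; the 1/80 allotted to Abiodun's branch passes to Abiodun's issue by representation.
Ronke is the sole taker at this level and receives the full 1/80.
Kehinde is living and takes 1/80.
Morounke is living and takes 1/80.
Uzoma is living and takes 1/20.
Dayo is living and takes 1/20.
Gbenga is living and takes 1/20.
Jide predeceased; the 1/5 allotted to Jide's branch passes to Jide's issue by representation.
The 1/5 is divided into 2 equal shares of 1/10 among Ngozi, Ebele.
Ngozi is living and takes 1/10.
Ebele is living and takes 1/10.
Ifeoma is living and takes 1/5.
Yetunde is living and takes 1/5.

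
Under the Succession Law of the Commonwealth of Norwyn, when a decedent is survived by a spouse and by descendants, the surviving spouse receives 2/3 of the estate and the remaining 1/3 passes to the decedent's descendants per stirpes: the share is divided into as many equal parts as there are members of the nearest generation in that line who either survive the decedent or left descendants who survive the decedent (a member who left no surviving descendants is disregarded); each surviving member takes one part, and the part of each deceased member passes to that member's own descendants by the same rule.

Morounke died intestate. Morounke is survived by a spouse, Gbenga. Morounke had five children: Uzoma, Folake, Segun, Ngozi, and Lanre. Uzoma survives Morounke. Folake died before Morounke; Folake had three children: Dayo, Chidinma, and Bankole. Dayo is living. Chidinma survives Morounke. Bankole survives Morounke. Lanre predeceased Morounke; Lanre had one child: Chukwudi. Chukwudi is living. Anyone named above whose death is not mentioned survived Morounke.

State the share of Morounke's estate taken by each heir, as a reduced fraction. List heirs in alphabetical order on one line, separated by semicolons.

Bankole 1/45; Chidinma 1/45; Chukwudi 1/15; Dayo 1/45; Gbenga 2/3; Ngozi 1/15; Segun 1/15; Uzoma 1/15

Gbenga, as surviving spouse, takes 2/3.
The remaining 1/3 passes to Morounke's descendants per stirpes.
The 1/3 is divided into 5 equal shares of 1/15 among Uzoma, Folake, Segun, Ngozi, Lanre.
Uzoma is living and takes 1/15.
Folake predeceased; the 1/15 allotted to Folake's branch passes to Folake's issue by representation.
The 1/15 is divided into 3 equal shares of 1/45 among Dayo, Chidinma, Bankole.
Dayo is living and takes 1/45.
Chidinma is living and takes 1/45.
Bankole is living and takes 1/45.
Segun is living and takes 1/15.
Ngozi is living and takes 1/15.
Lanre predeceased; the 1/15 allotted to Lanre's branch passes to Lanre's issue by representation.
Chukwudi is the sole taker at this level and receives the full 1/15.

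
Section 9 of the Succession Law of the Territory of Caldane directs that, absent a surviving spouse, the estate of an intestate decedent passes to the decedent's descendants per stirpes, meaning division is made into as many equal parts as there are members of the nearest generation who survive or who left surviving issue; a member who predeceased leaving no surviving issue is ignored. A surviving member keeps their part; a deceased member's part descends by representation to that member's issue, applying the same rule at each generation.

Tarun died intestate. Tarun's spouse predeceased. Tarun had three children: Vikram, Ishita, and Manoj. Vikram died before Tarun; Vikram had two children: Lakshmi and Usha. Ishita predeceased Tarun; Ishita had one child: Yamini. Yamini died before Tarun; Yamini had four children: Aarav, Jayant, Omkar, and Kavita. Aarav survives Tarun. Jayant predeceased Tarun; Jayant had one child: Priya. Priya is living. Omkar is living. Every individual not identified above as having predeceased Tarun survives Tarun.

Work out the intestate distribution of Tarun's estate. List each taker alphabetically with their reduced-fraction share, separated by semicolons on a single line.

There is no surviving spouse, so the entire estate passes to Tarun's descendants per stirpes.
The estate is divided into 3 equal shares of 1/3 among Vikram, Ishita, Manoj.
Vikram predeceased; the 1/3 allotted to Vikram's branch passes to Vikram's issue by representation.
The 1/3 is divided into 2 equal shares of 1/6 among Lakshmi, Usha.
Lakshmi is living and takes 1/6.
Usha is living and takes 1/6.
Ishita predeceased; the 1/3 allotted to Ishita's branch passes to Ishita's issue by representation.
Yamini's line is the sole branch at this level, so the full 1/3 passes to Yamini's issue by representation.
The 1/3 is divided into 4 equal shares of 1/12 among Aarav, Jayant, Omkar, Kavita.
Aarav is living and takes 1/12.
Jayant predeceased; the 1/12 allotted to Jayant's branch passes to Jayant's issue by representation.
Priya is the sole taker at this level and receives the full 1/12.
Omkar is living and takes 1/12.
Kavita is living and takes 1/12.
Manoj is living and takes 1/3.

Aarav 1/12; Kavita 1/12; Lakshmi 1/6; Manoj 1/3; Omkar 1/12; Priya 1/12; Usha 1/6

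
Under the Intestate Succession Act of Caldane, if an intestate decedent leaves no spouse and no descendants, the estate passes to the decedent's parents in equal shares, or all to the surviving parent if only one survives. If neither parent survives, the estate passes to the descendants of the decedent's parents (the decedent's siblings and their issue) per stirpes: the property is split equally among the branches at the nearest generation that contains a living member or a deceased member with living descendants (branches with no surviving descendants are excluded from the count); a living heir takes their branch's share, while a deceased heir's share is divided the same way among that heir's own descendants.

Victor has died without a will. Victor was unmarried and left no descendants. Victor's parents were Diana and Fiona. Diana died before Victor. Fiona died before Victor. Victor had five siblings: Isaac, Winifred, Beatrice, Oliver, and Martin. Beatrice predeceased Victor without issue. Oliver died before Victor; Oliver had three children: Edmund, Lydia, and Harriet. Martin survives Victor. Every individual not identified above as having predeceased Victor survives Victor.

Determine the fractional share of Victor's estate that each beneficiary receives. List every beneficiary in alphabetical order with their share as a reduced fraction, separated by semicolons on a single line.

Neither parent survives and there are no descendants, so the estate passes to Victor's siblings and their issue per stirpes.
Beatrice left no surviving issue, so that branch lapses and is disregarded.
The estate is divided into 4 equal shares of 1/4 among Isaac, Winifred, Oliver, Martin.
Isaac is living and takes 1/4.
Winifred is living and takes 1/4.
Oliver predeceased; the 1/4 allotted to Oliver's branch passes to Oliver's issue by representation.
The 1/4 is divided into 3 equal shares of 1/12 among Edmund, Lydia, Harriet.
Edmund is living and takes 1/12.
Lydia is living and takes 1/12.
Harriet is living and takes 1/12.
Martin is living and takes 1/4.

Edmund 1/12; Harriet 1/12; Isaac 1/4; Lydia 1/12; Martin 1/4; Winifred 1/4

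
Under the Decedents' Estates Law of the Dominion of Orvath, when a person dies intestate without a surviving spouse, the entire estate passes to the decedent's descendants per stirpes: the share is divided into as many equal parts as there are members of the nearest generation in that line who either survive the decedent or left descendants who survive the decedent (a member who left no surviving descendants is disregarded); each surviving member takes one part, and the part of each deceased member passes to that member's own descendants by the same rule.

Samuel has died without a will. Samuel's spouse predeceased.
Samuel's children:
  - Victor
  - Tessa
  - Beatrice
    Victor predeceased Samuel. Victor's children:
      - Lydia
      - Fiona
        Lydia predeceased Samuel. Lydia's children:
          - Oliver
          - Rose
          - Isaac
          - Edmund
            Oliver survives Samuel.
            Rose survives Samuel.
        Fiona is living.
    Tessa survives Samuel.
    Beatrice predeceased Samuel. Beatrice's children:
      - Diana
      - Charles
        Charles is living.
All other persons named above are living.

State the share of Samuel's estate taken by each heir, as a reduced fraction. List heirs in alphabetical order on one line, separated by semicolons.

There is no surviving spouse, so the entire estate passes to Samuel's descendants per stirpes.
The estate is divided into 3 equal shares of 1/3 among Victor, Tessa, Beatrice.
Victor predeceased; the 1/3 allotted to Victor's branch passes to Victor's issue by representation.
The 1/3 is divided into 2 equal shares of 1/6 among Lydia, Fiona.
Lydia predeceased; the 1/6 allotted to Lydia's branch passes to Lydia's issue by representation.
The 1/6 is divided into 4 equal shares of 1/24 among Oliver, Rose, Isaac, Edmund.
Oliver is living and takes 1/24.
Rose is living and takes 1/24.
Isaac is living and takes 1/24.
Edmund is living and takes 1/24.
Fiona is living and takes 1/6.
Tessa is living and takes 1/3.
Beatrice predeceased; the 1/3 allotted to Beatrice's branch passes to Beatrice's issue by representation.
The 1/3 is divided into 2 equal shares of 1/6 among Diana, Charles.
Diana is living and takes 1/6.
Charles is living and takes 1/6.

Charles 1/6; Diana 1/6; Edmund 1/24; Fiona 1/6; Isaac 1/24; Oliver 1/24; Rose 1/24; Tessa 1/3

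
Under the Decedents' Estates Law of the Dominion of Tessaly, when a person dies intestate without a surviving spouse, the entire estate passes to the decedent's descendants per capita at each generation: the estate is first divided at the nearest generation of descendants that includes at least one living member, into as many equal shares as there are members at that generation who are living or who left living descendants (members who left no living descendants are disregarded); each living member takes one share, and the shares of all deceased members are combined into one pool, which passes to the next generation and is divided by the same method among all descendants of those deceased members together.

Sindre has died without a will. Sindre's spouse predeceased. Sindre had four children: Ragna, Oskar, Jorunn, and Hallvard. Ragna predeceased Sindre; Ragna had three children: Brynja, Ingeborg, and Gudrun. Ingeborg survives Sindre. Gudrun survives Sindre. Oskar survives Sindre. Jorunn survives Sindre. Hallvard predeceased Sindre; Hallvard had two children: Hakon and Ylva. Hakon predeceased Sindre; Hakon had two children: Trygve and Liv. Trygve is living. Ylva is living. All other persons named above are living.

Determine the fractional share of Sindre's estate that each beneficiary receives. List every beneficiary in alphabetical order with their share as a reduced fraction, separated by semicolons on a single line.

There is no surviving spouse, so the entire estate passes to Sindre's descendants per capita at each generation.
At generation 1 (Ragna, Oskar, Jorunn, Hallvard) there are 4 shares of (1)/4 = 1/4 each.
Living: Oskar and Jorunn — each takes 1/4.
Deceased: Ragna and Hallvard. Their combined 1/2 is pooled and carried to generation 2.
At generation 2 (Brynja, Ingeborg, Gudrun, Hakon, Ylva) there are 5 shares of (1/2)/5 = 1/10 each.
Living: Brynja, Ingeborg, Gudrun, and Ylva — each takes 1/10.
Deceased: Hakon. That 1/10 share is carried to generation 3.
At generation 3 (Trygve, Liv) there are 2 shares of (1/10)/2 = 1/20 each.
Living: Trygve and Liv — each takes 1/20.

Brynja 1/10; Gudrun 1/10; Ingeborg 1/10; Jorunn 1/4; Liv 1/20; Oskar 1/4; Trygve 1/20; Ylva 1/10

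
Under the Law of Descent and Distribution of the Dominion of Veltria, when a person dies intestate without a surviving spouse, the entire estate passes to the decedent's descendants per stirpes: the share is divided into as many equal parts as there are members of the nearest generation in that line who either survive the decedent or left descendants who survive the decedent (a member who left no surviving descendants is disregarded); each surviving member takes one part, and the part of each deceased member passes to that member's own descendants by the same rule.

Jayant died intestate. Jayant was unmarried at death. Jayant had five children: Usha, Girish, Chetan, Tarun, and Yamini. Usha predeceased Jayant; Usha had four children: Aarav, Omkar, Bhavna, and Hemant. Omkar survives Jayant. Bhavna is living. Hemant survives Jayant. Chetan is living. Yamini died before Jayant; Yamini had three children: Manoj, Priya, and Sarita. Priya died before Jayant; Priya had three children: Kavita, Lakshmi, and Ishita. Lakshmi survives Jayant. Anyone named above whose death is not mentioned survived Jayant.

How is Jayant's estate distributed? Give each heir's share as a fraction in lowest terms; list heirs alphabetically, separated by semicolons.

Aarav 1/20; Bhavna 1/20; Chetan 1/5; Girish 1/5; Hemant 1/20; Ishita 1/45; Kavita 1/45; Lakshmi 1/45; Manoj 1/15; Omkar 1/20; Sarita 1/15; Tarun 1/5

There is no surviving spouse, so the entire estate passes to Jayant's descendants per stirpes.
The estate is divided into 5 equal shares of 1/5 among Usha, Girish, Chetan, Tarun, Yamini.
Usha predeceased; the 1/5 allotted to Usha's branch passes to Usha's issue by representation.
The 1/5 is divided into 4 equal shares of 1/20 among Aarav, Omkar, Bhavna, Hemant.
Aarav is living and takes 1/20.
Omkar is living and takes 1/20.
Bhavna is living and takes 1/20.
Hemant is living and takes 1/20.
Girish is living and takes 1/5.
Chetan is living and takes 1/5.
Tarun is living and takes 1/5.
Yamini predeceased; the 1/5 allotted to Yamini's branch passes to Yamini's issue by representation.
The 1/5 is divided into 3 equal shares of 1/15 among Manoj, Priya, Sarita.
Manoj is living and takes 1/15.
Priya predeceased; the 1/15 allotted to Priya's branch passes to Priya's issue by representation.
The 1/15 is divided into 3 equal shares of 1/45 among Kavita, Lakshmi, Ishita.
Kavita is living and takes 1/45.
Lakshmi is living and takes 1/45.
Ishita is living and takes 1/45.
Sarita is living and takes 1/15.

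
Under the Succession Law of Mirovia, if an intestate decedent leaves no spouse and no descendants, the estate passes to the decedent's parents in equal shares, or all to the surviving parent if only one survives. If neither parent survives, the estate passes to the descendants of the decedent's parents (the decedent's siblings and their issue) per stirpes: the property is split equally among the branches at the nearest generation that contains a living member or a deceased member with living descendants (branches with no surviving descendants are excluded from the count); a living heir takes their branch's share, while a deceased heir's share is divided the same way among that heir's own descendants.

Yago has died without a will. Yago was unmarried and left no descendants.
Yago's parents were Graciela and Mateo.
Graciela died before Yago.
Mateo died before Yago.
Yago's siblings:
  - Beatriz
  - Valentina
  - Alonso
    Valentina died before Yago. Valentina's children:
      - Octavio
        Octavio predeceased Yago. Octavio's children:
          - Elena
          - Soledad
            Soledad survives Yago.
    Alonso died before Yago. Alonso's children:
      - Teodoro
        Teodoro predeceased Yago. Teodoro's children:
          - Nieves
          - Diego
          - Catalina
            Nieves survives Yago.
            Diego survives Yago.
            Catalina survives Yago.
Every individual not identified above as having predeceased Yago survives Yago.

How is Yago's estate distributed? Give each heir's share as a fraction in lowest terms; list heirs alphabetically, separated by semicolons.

Neither parent survives and there are no descendants, so the estate passes to Yago's siblings and their issue per stirpes.
The estate is divided into 3 equal shares of 1/3 among Beatriz, Valentina, Alonso.
Beatriz is living and takes 1/3.
Valentina predeceased; the 1/3 allotted to Valentina's branch passes to Valentina's issue by representation.
Octavio's line is the sole branch at this level, so the full 1/3 passes to Octavio's issue by representation.
The 1/3 is divided into 2 equal shares of 1/6 among Elena, Soledad.
Elena is living and takes 1/6.
Soledad is living and takes 1/6.
Alonso predeceased; the 1/3 allotted to Alonso's branch passes to Alonso's issue by representation.
Teodoro's line is the sole branch at this level, so the full 1/3 passes to Teodoro's issue by representation.
The 1/3 is divided into 3 equal shares of 1/9 among Nieves, Diego, Catalina.
Nieves is living and takes 1/9.
Diego is living and takes 1/9.
Catalina is living and takes 1/9.

Beatriz 1/3; Catalina 1/9; Diego 1/9; Elena 1/6; Nieves 1/9; Soledad 1/6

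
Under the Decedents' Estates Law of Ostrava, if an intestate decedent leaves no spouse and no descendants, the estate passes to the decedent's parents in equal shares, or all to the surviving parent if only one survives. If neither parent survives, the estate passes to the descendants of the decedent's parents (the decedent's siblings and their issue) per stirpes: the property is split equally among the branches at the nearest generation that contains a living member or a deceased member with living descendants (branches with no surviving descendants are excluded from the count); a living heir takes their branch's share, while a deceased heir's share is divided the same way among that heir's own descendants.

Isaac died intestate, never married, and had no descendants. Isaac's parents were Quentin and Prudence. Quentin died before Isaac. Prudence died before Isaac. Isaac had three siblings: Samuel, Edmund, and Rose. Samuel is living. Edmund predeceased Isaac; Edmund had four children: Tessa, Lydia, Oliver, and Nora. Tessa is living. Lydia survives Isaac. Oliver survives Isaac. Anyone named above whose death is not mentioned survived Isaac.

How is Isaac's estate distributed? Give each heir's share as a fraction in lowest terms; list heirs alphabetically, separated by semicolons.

Neither parent survives and there are no descendants, so the estate passes to Isaac's siblings and their issue per stirpes.
The estate is divided into 3 equal shares of 1/3 among Samuel, Edmund, Rose.
Samuel is living and takes 1/3.
Edmund predeceased; the 1/3 allotted to Edmund's branch passes to Edmund's issue by representation.
The 1/3 is divided into 4 equal shares of 1/12 among Tessa, Lydia, Oliver, Nora.
Tessa is living and takes 1/12.
Lydia is living and takes 1/12.
Oliver is living and takes 1/12.
Nora is living and takes 1/12.
Rose is living and takes 1/3.

Lydia 1/12; Nora 1/12; Oliver 1/12; Rose 1/3; Samuel 1/3; Tessa 1/12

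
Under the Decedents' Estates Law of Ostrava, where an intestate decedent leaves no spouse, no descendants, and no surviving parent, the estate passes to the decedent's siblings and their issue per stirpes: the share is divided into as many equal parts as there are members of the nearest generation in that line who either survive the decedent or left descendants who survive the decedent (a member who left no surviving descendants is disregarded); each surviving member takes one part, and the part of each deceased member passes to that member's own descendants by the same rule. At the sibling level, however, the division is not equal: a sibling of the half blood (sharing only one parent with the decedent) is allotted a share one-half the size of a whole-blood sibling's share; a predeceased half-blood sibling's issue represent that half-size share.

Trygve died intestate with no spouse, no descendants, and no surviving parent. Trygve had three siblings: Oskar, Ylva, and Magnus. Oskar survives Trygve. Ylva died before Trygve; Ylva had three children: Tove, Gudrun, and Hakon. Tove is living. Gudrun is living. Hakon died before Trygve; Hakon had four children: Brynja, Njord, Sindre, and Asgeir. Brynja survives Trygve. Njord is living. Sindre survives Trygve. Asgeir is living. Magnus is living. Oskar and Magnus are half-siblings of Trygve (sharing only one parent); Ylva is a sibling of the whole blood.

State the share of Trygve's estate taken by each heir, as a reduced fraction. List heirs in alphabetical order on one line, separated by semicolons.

Asgeir 1/24; Brynja 1/24; Gudrun 1/6; Magnus 1/4; Njord 1/24; Oskar 1/4; Sindre 1/24; Tove 1/6

No spouse, descendants, or parent survives, so the estate passes to Trygve's siblings per stirpes.
Half-blood siblings count for one-half the weight of whole-blood siblings at the initial division.
Dividing 1 in proportion to weights (total weight 2): Oskar (weight 1/2) → 1/4; Ylva (weight 1) → 1/2; Magnus (weight 1/2) → 1/4.
Oskar is living and takes 1/4.
Ylva predeceased; the 1/2 allotted to Ylva's branch passes to Ylva's issue by representation.
The 1/2 is divided into 3 equal shares of 1/6 among Tove, Gudrun, Hakon.
Tove is living and takes 1/6.
Gudrun is living and takes 1/6.
Hakon predeceased; the 1/6 allotted to Hakon's branch passes to Hakon's issue by representation.
The 1/6 is divided into 4 equal shares of 1/24 among Brynja, Njord, Sindre, Asgeir.
Brynja is living and takes 1/24.
Njord is living and takes 1/24.
Sindre is living and takes 1/24.
Asgeir is living and takes 1/24.
Magnus is living and takes 1/4.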